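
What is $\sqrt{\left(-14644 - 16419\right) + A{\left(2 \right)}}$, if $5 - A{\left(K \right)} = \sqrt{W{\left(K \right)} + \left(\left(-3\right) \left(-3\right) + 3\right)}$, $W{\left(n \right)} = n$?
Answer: $\sqrt{-31058 - \sqrt{14}} \approx 176.24 i$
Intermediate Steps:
$A{\left(K \right)} = 5 - \sqrt{12 + K}$ ($A{\left(K \right)} = 5 - \sqrt{K + \left(\left(-3\right) \left(-3\right) + 3\right)} = 5 - \sqrt{K + \left(9 + 3\right)} = 5 - \sqrt{K + 12} = 5 - \sqrt{12 + K}$)
$\sqrt{\left(-14644 - 16419\right) + A{\left(2 \right)}} = \sqrt{\left(-14644 - 16419\right) + \left(5 - \sqrt{12 + 2}\right)} = \sqrt{-31063 + \left(5 - \sqrt{14}\right)} = \sqrt{-31058 - \sqrt{14}}$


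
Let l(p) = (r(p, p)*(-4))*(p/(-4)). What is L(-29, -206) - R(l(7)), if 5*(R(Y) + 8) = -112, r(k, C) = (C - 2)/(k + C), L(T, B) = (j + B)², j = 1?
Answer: 210277/5 ≈ 42055.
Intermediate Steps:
L(T, B) = (1 + B)²
r(k, C) = (-2 + C)/(C + k)
l(p) = -1 + p/2 (l(p) = (((-2 + p)/(p + p))*(-4))*(p/(-4)) = (((-2 + p)/((2*p)))*(-4))*(p*(-¼)) = (((1/(2*p))*(-2 + p))*(-4))*(-p/4) = (((-2 + p)/(2*p))*(-4))*(-p/4) = (-2*(-2 + p)/p)*(-p/4) = -1 + p/2)
R(Y) = -152/5 (R(Y) = -8 + (⅕)*(-112) = -8 - 112/5 = -152/5)
L(-29, -206) - R(l(7)) = (1 - 206)² - 1*(-152/5) = (-205)² + 152/5 = 42025 + 152/5 = 210277/5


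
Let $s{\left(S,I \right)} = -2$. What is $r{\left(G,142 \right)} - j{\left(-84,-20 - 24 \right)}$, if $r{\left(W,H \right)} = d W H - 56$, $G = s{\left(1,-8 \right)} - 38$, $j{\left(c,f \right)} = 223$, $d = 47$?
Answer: $-267239$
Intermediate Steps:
$G = -40$ ($G = -2 - 38 = -40$)
$r{\left(W,H \right)} = -56 + 47 H W$ ($r{\left(W,H \right)} = 47 W H - 56 = 47 H W - 56 = -56 + 47 H W$)
$r{\left(G,142 \right)} - j{\left(-84,-20 - 24 \right)} = \left(-56 + 47 \cdot 142 \left(-40\right)\right) - 223 = \left(-56 - 266960\right) - 223 = -267016 - 223 = -267239$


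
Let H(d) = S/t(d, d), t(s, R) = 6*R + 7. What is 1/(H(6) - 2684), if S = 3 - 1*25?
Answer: -43/115434 ≈ -0.00037251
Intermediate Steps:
t(s, R) = 7 + 6*R
S = -22 (S = 3 - 25 = -22)
H(d) = -22/(7 + 6*d)
1/(H(6) - 2684) = 1/(-22/(7 + 6*6) - 2684) = 1/(-22/(7 + 36) - 2684) = 1/(-22/43 - 2684) = 1/(-115434/43) = -43/115434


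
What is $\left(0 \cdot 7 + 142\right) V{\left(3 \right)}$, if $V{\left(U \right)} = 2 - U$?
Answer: $-142$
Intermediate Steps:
$\left(0 \cdot 7 + 142\right) V{\left(3 \right)} = \left(0 \cdot 7 + 142\right) \left(2 - 3\right) = \left(0 + 142\right) \left(2 - 3\right) = 142 \left(-1\right) = -142$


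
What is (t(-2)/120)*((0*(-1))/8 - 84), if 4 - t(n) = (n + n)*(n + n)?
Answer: 42/5 ≈ 8.4000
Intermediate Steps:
t(n) = 4 - 4*n² (t(n) = 4 - (n + n)*(n + n) = 4 - 2*n*2*n = 4 - 4*n²)
(t(-2)/120)*((0*(-1))/8 - 84) = ((4 - 4*(-2)²)/120)*((0*(-1))/8 - 84) = ((4 - 4*4)*(1/120))*((⅛)*0 - 84) = ((4 - 16)*(1/120))*(0 - 84) = -12*1/120*(-84) = -⅒*(-84) = 42/5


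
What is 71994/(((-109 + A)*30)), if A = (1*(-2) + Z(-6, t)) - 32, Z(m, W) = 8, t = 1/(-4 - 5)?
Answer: -11999/675 ≈ -17.776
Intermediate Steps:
t = -⅑ (t = 1/(-9) = -⅑ ≈ -0.11111)
A = -26 (A = (1*(-2) + 8) - 32 = (-2 + 8) - 32 = 6 - 32 = -26)
71994/(((-109 + A)*30)) = 71994/(((-109 - 26)*30)) = 71994/((-135*30)) = 71994/(-4050) = 71994*(-1/4050) = -11999/675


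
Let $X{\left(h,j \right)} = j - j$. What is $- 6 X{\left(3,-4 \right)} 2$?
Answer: $0$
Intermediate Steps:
$X{\left(h,j \right)} = 0$
$- 6 X{\left(3,-4 \right)} 2 = \left(-6\right) 0 \cdot 2 = 0 \cdot 2 = 0$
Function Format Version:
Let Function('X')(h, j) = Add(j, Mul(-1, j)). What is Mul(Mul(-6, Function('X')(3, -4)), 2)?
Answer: 0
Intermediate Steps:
Function('X')(h, j) = 0
Mul(Mul(-6, Function('X')(3, -4)), 2) = Mul(Mul(-6, 0), 2) = Mul(0, 2) = 0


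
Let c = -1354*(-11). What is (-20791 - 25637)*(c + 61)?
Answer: -694330740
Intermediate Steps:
c = 14894
(-20791 - 25637)*(c + 61) = (-20791 - 25637)*(14894 + 61) = -46428*14955 = -694330740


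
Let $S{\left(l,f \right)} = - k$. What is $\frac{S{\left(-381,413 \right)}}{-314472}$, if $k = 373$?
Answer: $\frac{373}{314472} \approx 0.0011861$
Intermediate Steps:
$S{\left(l,f \right)} = -373$ ($S{\left(l,f \right)} = \left(-1\right) 373 = -373$)
$\frac{S{\left(-381,413 \right)}}{-314472} = - \frac{373}{-314472} = \left(-373\right) \left(- \frac{1}{314472}\right) = \frac{373}{314472}$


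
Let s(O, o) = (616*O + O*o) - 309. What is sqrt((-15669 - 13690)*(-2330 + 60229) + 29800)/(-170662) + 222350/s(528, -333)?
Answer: 44470/29823 - I*sqrt(1699826941)/170662 ≈ 1.4911 - 0.24158*I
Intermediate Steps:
s(O, o) = -309 + 616*O + O*o
sqrt((-15669 - 13690)*(-2330 + 60229) + 29800)/(-170662) + 222350/s(528, -333) = sqrt((-15669 - 13690)*(-2330 + 60229) + 29800)/(-170662) + 222350/(-309 + 616*528 + 528*(-333)) = sqrt(-29359*57899 + 29800)*(-1/170662) + 222350/(-309 + 325248 - 175824) = sqrt(-1699856741 + 29800)*(-1/170662) + 222350/149115 = sqrt(-1699826941)*(-1/170662) + 222350*(1/149115) = (I*sqrt(1699826941))*(-1/170662) + 44470/29823 = -I*sqrt(1699826941)/170662 + 44470/29823 = 44470/29823 - I*sqrt(1699826941)/170662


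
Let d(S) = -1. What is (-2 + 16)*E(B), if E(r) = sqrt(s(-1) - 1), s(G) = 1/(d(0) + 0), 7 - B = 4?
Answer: 14*I*sqrt(2) ≈ 19.799*I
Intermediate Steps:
B = 3 (B = 7 - 1*4 = 7 - 4 = 3)
s(G) = -1 (s(G) = 1/(-1 + 0) = 1/(-1) = -1)
E(r) = I*sqrt(2) (E(r) = sqrt(-1 - 1) = sqrt(-2) = I*sqrt(2))
(-2 + 16)*E(B) = (-2 + 16)*(I*sqrt(2)) = 14*(I*sqrt(2)) = 14*I*sqrt(2)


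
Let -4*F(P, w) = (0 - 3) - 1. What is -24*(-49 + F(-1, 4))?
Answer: 1152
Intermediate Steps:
F(P, w) = 1 (F(P, w) = -((0 - 3) - 1)/4 = -(-3 - 1)/4 = -1/4*(-4) = 1)
-24*(-49 + F(-1, 4)) = -24*(-49 + 1) = -24*(-48) = 1152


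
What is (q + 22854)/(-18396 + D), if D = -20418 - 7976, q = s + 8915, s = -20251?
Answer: -5759/23395 ≈ -0.24616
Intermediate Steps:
q = -11336 (q = -20251 + 8915 = -11336)
D = -28394
(q + 22854)/(-18396 + D) = (-11336 + 22854)/(-18396 - 28394) = 11518/(-46790) = 11518*(-1/46790) = -5759/23395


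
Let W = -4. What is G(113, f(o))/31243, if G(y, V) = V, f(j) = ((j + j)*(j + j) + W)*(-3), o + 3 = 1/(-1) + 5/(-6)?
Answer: -805/93729 ≈ -0.0085886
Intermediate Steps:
o = -29/6 (o = -3 + (1/(-1) + 5/(-6)) = -3 + (1*(-1) + 5*(-1/6)) = -3 + (-1 - 5/6) = -3 - 11/6 = -29/6 ≈ -4.8333)
f(j) = 12 - 12*j**2 (f(j) = ((j + j)*(j + j) - 4)*(-3) = ((2*j)*(2*j) - 4)*(-3) = (4*j**2 - 4)*(-3) = (-4 + 4*j**2)*(-3) = 12 - 12*j**2)
G(113, f(o))/31243 = (12 - 12*(-29/6)**2)/31243 = (12 - 12*841/36)*(1/31243) = (12 - 841/3)*(1/31243) = -805/3*1/31243 = -805/93729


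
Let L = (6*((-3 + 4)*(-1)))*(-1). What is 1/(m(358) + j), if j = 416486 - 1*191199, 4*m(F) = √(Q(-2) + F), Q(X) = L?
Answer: 901148/203016929385 - 2*√91/203016929385 ≈ 4.4387e-6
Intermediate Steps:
L = 6 (L = (6*(1*(-1)))*(-1) = (6*(-1))*(-1) = -6*(-1) = 6)
Q(X) = 6
m(F) = √(6 + F)/4
j = 225287 (j = 416486 - 191199 = 225287)
1/(m(358) + j) = 1/(√(6 + 358)/4 + 225287) = 1/(√364/4 + 225287) = 1/((2*√91)/4 + 225287) = 1/(√91/2 + 225287) = 1/(225287 + √91/2)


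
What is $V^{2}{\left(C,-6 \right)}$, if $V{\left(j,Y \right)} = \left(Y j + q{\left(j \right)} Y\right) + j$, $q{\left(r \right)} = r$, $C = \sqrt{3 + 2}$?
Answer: $605$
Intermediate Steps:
$C = \sqrt{5} \approx 2.2361$
$V{\left(j,Y \right)} = j + 2 Y j$ ($V{\left(j,Y \right)} = \left(Y j + j Y\right) + j = \left(Y j + Y j\right) + j = 2 Y j + j = j + 2 Y j$)
$V^{2}{\left(C,-6 \right)} = \left(\sqrt{5} \left(1 + 2 \left(-6\right)\right)\right)^{2} = \left(\sqrt{5} \left(1 - 12\right)\right)^{2} = \left(\sqrt{5} \left(-11\right)\right)^{2} = \left(- 11 \sqrt{5}\right)^{2} = 605$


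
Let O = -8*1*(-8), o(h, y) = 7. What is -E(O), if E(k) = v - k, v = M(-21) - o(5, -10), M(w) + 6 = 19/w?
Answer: 1636/21 ≈ 77.905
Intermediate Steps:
M(w) = -6 + 19/w
O = 64 (O = -8*(-8) = 64)
v = -292/21 (v = (-6 + 19/(-21)) - 1*7 = (-6 + 19*(-1/21)) - 7 = (-6 - 19/21) - 7 = -145/21 - 7 = -292/21 ≈ -13.905)
E(k) = -292/21 - k
-E(O) = -(-292/21 - 1*64) = -(-292/21 - 64) = -1*(-1636/21) = 1636/21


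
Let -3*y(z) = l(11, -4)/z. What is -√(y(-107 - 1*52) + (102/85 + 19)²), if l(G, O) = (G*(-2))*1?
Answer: -√257862331/795 ≈ -20.199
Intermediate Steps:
l(G, O) = -2*G (l(G, O) = -2*G*1 = -2*G)
y(z) = 22/(3*z) (y(z) = -(-2*11)/(3*z) = -(-22)/(3*z) = 22/(3*z))
-√(y(-107 - 1*52) + (102/85 + 19)²) = -√(22/(3*(-107 - 1*52)) + (102/85 + 19)²) = -√(22/(3*(-107 - 52)) + (102*(1/85) + 19)²) = -√((22/3)/(-159) + (6/5 + 19)²) = -√((22/3)*(-1/159) + (101/5)²) = -√(-22/477 + 10201/25) = -√(4865327/11925) = -√257862331/795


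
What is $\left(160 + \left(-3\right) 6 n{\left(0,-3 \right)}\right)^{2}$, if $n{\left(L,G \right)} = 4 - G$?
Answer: $1156$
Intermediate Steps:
$\left(160 + \left(-3\right) 6 n{\left(0,-3 \right)}\right)^{2} = \left(160 + \left(-3\right) 6 \left(4 - -3\right)\right)^{2} = \left(160 - 18 \left(4 + 3\right)\right)^{2} = \left(160 - 126\right)^{2} = 34^{2} = 1156$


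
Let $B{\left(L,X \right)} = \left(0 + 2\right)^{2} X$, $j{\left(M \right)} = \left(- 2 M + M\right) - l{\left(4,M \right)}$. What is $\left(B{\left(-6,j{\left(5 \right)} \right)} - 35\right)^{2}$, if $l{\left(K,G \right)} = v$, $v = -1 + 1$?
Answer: $3025$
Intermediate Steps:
$v = 0$
$l{\left(K,G \right)} = 0$
$j{\left(M \right)} = - M$ ($j{\left(M \right)} = \left(- 2 M + M\right) - 0 = - M + 0 = - M$)
$B{\left(L,X \right)} = 4 X$ ($B{\left(L,X \right)} = 2^{2} X = 4 X$)
$\left(B{\left(-6,j{\left(5 \right)} \right)} - 35\right)^{2} = \left(4 \left(\left(-1\right) 5\right) - 35\right)^{2} = \left(4 \left(-5\right) - 35\right)^{2} = \left(-20 - 35\right)^{2} = \left(-55\right)^{2} = 3025$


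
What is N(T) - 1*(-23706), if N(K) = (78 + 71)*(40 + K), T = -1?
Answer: 29517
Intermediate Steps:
N(K) = 5960 + 149*K (N(K) = 149*(40 + K) = 5960 + 149*K)
N(T) - 1*(-23706) = (5960 + 149*(-1)) - 1*(-23706) = (5960 - 149) + 23706 = 5811 + 23706 = 29517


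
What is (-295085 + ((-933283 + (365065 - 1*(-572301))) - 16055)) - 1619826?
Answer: -1926883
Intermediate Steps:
(-295085 + ((-933283 + (365065 - 1*(-572301))) - 16055)) - 1619826 = (-295085 + ((-933283 + (365065 + 572301)) - 16055)) - 1619826 = (-295085 + ((-933283 + 937366) - 16055)) - 1619826 = (-295085 + (4083 - 16055)) - 1619826 = (-295085 - 11972) - 1619826 = -307057 - 1619826 = -1926883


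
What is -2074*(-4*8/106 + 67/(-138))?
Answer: 5972083/3657 ≈ 1633.1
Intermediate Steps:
-2074*(-4*8/106 + 67/(-138)) = -2074*(-32*1/106 + 67*(-1/138)) = -2074*(-16/53 - 67/138) = -2074*(-5759/7314) = 5972083/3657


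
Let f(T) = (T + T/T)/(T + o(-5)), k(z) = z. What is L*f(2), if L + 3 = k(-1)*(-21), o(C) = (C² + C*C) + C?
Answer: 54/47 ≈ 1.1489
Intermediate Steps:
o(C) = C + 2*C² (o(C) = (C² + C²) + C = 2*C² + C = C + 2*C²)
f(T) = (1 + T)/(45 + T) (f(T) = (T + T/T)/(T - 5*(1 + 2*(-5))) = (T + 1)/(T - 5*(1 - 10)) = (1 + T)/(T - 5*(-9)) = (1 + T)/(T + 45) = (1 + T)/(45 + T))
L = 18 (L = -3 - 1*(-21) = -3 + 21 = 18)
L*f(2) = 18*((1 + 2)/(45 + 2)) = 18*(3/47) = 54/47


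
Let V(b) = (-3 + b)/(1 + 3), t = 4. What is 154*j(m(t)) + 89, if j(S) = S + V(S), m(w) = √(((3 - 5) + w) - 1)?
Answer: 166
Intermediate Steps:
V(b) = -¾ + b/4 (V(b) = (-3 + b)/4 = (-3 + b)*(¼) = -¾ + b/4)
m(w) = √(-3 + w) (m(w) = √((-2 + w) - 1) = √(-3 + w))
j(S) = -¾ + 5*S/4 (j(S) = S + (-¾ + S/4) = -¾ + 5*S/4)
154*j(m(t)) + 89 = 154*(-¾ + 5*√(-3 + 4)/4) + 89 = 154*(-¾ + 5*√1/4) + 89 = 154*(-¾ + (5/4)*1) + 89 = 154*(-¾ + 5/4) + 89 = 154*(½) + 89 = 77 + 89 = 166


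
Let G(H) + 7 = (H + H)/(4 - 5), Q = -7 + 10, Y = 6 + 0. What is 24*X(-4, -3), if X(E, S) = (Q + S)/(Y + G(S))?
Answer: 0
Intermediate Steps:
Y = 6
Q = 3
G(H) = -7 - 2*H (G(H) = -7 + (H + H)/(4 - 5) = -7 + (2*H)/(-1) = -7 + (2*H)*(-1) = -7 - 2*H)
X(E, S) = (3 + S)/(-1 - 2*S) (X(E, S) = (3 + S)/(6 + (-7 - 2*S)) = (3 + S)/(-1 - 2*S))
24*X(-4, -3) = 24*((-3 - 1*(-3))/(1 + 2*(-3))) = 24*((-3 + 3)/(1 - 6)) = 24*(0/(-5)) = 24*(-⅕*0) = 24*0 = 0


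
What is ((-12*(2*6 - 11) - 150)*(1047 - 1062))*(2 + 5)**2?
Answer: 119070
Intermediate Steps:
((-12*(2*6 - 11) - 150)*(1047 - 1062))*(2 + 5)**2 = ((-12*(12 - 11) - 150)*(-15))*7**2 = ((-12*1 - 150)*(-15))*49 = ((-12 - 150)*(-15))*49 = -162*(-15)*49 = 2430*49 = 119070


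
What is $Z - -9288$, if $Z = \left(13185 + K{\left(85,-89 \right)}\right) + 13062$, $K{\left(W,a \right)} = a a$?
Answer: $43456$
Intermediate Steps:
$K{\left(W,a \right)} = a^{2}$
$Z = 34168$ ($Z = \left(13185 + \left(-89\right)^{2}\right) + 13062 = \left(13185 + 7921\right) + 13062 = 21106 + 13062 = 34168$)
$Z - -9288 = 34168 - -9288 = 34168 + 9288 = 43456$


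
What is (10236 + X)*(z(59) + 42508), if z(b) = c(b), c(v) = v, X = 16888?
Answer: 1154587308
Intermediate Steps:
z(b) = b
(10236 + X)*(z(59) + 42508) = (10236 + 16888)*(59 + 42508) = 27124*42567 = 1154587308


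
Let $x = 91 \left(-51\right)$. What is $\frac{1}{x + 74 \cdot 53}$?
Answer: $- \frac{1}{719} \approx -0.0013908$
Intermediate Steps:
$x = -4641$
$\frac{1}{x + 74 \cdot 53} = \frac{1}{-4641 + 74 \cdot 53} = \frac{1}{-4641 + 3922} = \frac{1}{-719} = - \frac{1}{719}$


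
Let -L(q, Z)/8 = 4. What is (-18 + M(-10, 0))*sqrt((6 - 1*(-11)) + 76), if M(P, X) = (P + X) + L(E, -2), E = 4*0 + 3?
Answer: -60*sqrt(93) ≈ -578.62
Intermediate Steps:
E = 3 (E = 0 + 3 = 3)
L(q, Z) = -32 (L(q, Z) = -8*4 = -32)
M(P, X) = -32 + P + X (M(P, X) = (P + X) - 32 = -32 + P + X)
(-18 + M(-10, 0))*sqrt((6 - 1*(-11)) + 76) = (-18 + (-32 - 10 + 0))*sqrt((6 - 1*(-11)) + 76) = (-18 - 42)*sqrt((6 + 11) + 76) = -60*sqrt(17 + 76) = -60*sqrt(93)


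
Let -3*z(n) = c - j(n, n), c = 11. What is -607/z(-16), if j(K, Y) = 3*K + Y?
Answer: 607/25 ≈ 24.280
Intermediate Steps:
j(K, Y) = Y + 3*K
z(n) = -11/3 + 4*n/3 (z(n) = -(11 - (n + 3*n))/3 = -(11 - 4*n)/3 = -11/3 + 4*n/3)
-607/z(-16) = -607/(-11/3 + (4/3)*(-16)) = -607/(-11/3 - 64/3) = -607/(-25) = -607*(-1/25) = 607/25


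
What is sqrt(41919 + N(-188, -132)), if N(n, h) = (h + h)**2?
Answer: sqrt(111615) ≈ 334.09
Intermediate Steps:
N(n, h) = 4*h**2 (N(n, h) = (2*h)**2 = 4*h**2)
sqrt(41919 + N(-188, -132)) = sqrt(41919 + 4*(-132)**2) = sqrt(41919 + 4*17424) = sqrt(41919 + 69696) = sqrt(111615)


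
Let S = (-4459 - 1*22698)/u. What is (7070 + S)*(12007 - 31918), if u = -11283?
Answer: -529619106979/3761 ≈ -1.4082e+8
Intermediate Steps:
S = 27157/11283 (S = (-4459 - 1*22698)/(-11283) = (-4459 - 22698)*(-1/11283) = -27157*(-1/11283) = 27157/11283 ≈ 2.4069)
(7070 + S)*(12007 - 31918) = (7070 + 27157/11283)*(12007 - 31918) = (79797967/11283)*(-19911) = -529619106979/3761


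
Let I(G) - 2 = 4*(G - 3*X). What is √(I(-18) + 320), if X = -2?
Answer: √274 ≈ 16.553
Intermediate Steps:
I(G) = 26 + 4*G (I(G) = 2 + 4*(G - 3*(-2)) = 2 + 4*(G + 6) = 2 + 4*(6 + G) = 2 + (24 + 4*G) = 26 + 4*G)
√(I(-18) + 320) = √((26 + 4*(-18)) + 320) = √((26 - 72) + 320) = √(-46 + 320) = √274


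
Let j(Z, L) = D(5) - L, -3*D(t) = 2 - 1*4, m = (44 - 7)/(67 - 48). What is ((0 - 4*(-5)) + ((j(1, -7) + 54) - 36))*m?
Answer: 5069/57 ≈ 88.930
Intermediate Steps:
m = 37/19 ≈ 1.9474
D(t) = ⅔ (D(t) = -(2 - 1*4)/3 = -(2 - 4)/3 = -⅓*(-2) = ⅔)
j(Z, L) = ⅔ - L
((0 - 4*(-5)) + ((j(1, -7) + 54) - 36))*m = ((0 - 4*(-5)) + (((⅔ - 1*(-7)) + 54) - 36))*(37/19) = ((0 + 20) + (((⅔ + 7) + 54) - 36))*(37/19) = (20 + ((23/3 + 54) - 36))*(37/19) = (20 + (185/3 - 36))*(37/19) = (20 + 77/3)*(37/19) = (137/3)*(37/19) = 5069/57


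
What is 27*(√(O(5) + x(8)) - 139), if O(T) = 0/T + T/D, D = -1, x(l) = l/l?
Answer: -3753 + 54*I ≈ -3753.0 + 54.0*I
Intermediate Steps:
x(l) = 1
O(T) = -T (O(T) = 0/T + T/(-1) = 0 + T*(-1) = 0 - T = -T)
27*(√(O(5) + x(8)) - 139) = 27*(√(-1*5 + 1) - 139) = 27*(√(-5 + 1) - 139) = 27*(√(-4) - 139) = 27*(2*I - 139) = 27*(-139 + 2*I) = -3753 + 54*I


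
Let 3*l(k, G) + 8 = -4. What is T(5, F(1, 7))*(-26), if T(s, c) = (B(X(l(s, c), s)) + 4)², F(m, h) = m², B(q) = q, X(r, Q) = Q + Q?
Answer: -5096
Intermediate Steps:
l(k, G) = -4 (l(k, G) = -8/3 + (⅓)*(-4) = -8/3 - 4/3 = -4)
X(r, Q) = 2*Q
T(s, c) = (4 + 2*s)² (T(s, c) = (2*s + 4)² = (4 + 2*s)²)
T(5, F(1, 7))*(-26) = (4*(2 + 5)²)*(-26) = (4*7²)*(-26) = (4*49)*(-26) = 196*(-26) = -5096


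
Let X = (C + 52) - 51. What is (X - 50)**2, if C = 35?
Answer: 196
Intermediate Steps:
X = 36 (X = (35 + 52) - 51 = 87 - 51 = 36)
(X - 50)**2 = (36 - 50)**2 = (-14)**2 = 196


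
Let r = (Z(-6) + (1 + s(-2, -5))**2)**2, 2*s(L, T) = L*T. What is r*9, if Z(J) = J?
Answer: 8100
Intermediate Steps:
s(L, T) = L*T/2 (s(L, T) = (L*T)/2 = L*T/2)
r = 900 (r = (-6 + (1 + (1/2)*(-2)*(-5))**2)**2 = (-6 + (1 + 5)**2)**2 = (-6 + 6**2)**2 = (-6 + 36)**2 = 30**2 = 900)
r*9 = 900*9 = 8100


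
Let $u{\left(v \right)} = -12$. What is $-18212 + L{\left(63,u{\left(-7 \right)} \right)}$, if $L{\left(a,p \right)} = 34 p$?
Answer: $-18620$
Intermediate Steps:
$-18212 + L{\left(63,u{\left(-7 \right)} \right)} = -18212 + 34 \left(-12\right) = -18212 - 408 = -18620$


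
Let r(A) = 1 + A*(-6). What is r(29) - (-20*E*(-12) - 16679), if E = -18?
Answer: 20826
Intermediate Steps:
r(A) = 1 - 6*A
r(29) - (-20*E*(-12) - 16679) = (1 - 6*29) - (-20*(-18)*(-12) - 16679) = (1 - 174) - (360*(-12) - 16679) = -173 - (-4320 - 16679) = -173 - 1*(-20999) = -173 + 20999 = 20826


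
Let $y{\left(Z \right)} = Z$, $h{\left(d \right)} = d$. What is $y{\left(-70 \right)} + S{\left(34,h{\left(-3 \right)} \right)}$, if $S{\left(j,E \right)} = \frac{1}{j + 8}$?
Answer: $- \frac{2939}{42} \approx -69.976$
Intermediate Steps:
$S{\left(j,E \right)} = \frac{1}{8 + j}$
$y{\left(-70 \right)} + S{\left(34,h{\left(-3 \right)} \right)} = -70 + \frac{1}{8 + 34} = -70 + \frac{1}{42} = - \frac{2939}{42}$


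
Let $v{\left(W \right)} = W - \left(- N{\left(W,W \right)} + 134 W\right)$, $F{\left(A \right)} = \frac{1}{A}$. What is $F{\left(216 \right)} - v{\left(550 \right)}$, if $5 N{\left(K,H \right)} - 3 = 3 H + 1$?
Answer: $\frac{78644741}{1080} \approx 72819.0$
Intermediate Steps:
$N{\left(K,H \right)} = \frac{4}{5} + \frac{3 H}{5}$ ($N{\left(K,H \right)} = \frac{3}{5} + \frac{3 H + 1}{5} = \frac{3}{5} + \frac{1 + 3 H}{5} = \frac{3}{5} + \left(\frac{1}{5} + \frac{3 H}{5}\right) = \frac{4}{5} + \frac{3 H}{5}$)
$v{\left(W \right)} = \frac{4}{5} - \frac{662 W}{5}$ ($v{\left(W \right)} = W - \left(- \frac{4}{5} + \frac{667 W}{5}\right) = \frac{4}{5} - \frac{662 W}{5}$)
$F{\left(216 \right)} - v{\left(550 \right)} = \frac{1}{216} - \left(\frac{4}{5} - 72820\right) = \frac{1}{216} - - \frac{364096}{5} = \frac{1}{216} + \frac{364096}{5} = \frac{78644741}{1080}$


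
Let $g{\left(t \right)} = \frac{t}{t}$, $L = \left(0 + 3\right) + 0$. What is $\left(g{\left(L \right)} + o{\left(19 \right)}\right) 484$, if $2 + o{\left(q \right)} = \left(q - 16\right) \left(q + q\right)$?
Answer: $54692$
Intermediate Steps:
$o{\left(q \right)} = -2 + 2 q \left(-16 + q\right)$ ($o{\left(q \right)} = -2 + \left(q - 16\right) \left(q + q\right) = -2 + \left(-16 + q\right) 2 q = -2 + 2 q \left(-16 + q\right)$)
$L = 3$ ($L = 3 + 0 = 3$)
$g{\left(t \right)} = 1$
$\left(g{\left(L \right)} + o{\left(19 \right)}\right) 484 = \left(1 - \left(610 - 722\right)\right) 484 = \left(1 - -112\right) 484 = \left(1 + 112\right) 484 = 113 \cdot 484 = 54692$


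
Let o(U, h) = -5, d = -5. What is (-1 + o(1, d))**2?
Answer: 36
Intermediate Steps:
(-1 + o(1, d))**2 = (-1 - 5)**2 = (-6)**2 = 36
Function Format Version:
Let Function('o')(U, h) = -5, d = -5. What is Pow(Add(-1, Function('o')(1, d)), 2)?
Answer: 36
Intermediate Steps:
Pow(Add(-1, Function('o')(1, d)), 2) = Pow(Add(-1, -5), 2) = Pow(-6, 2) = 36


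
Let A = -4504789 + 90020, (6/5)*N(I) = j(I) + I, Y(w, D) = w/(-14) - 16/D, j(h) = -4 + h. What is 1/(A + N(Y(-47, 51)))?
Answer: -2142/9456431473 ≈ -2.2651e-7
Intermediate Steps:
Y(w, D) = -16/D - w/14 (Y(w, D) = w*(-1/14) - 16/D = -w/14 - 16/D = -16/D - w/14)
N(I) = -10/3 + 5*I/3 (N(I) = 5*((-4 + I) + I)/6 = 5*(-4 + 2*I)/6 = -10/3 + 5*I/3)
A = -4414769
1/(A + N(Y(-47, 51))) = 1/(-4414769 + (-10/3 + 5*(-16/51 - 1/14*(-47))/3)) = 1/(-4414769 + (-10/3 + 5*(-16*1/51 + 47/14)/3)) = 1/(-4414769 + (-10/3 + 5*(-16/51 + 47/14)/3)) = 1/(-4414769 + (-10/3 + (5/3)*(2173/714))) = 1/(-4414769 + (-10/3 + 10865/2142)) = 1/(-4414769 + 3725/2142) = 1/(-9456431473/2142) = -2142/9456431473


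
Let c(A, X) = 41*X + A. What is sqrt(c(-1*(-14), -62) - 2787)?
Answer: I*sqrt(5315) ≈ 72.904*I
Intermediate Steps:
c(A, X) = A + 41*X
sqrt(c(-1*(-14), -62) - 2787) = sqrt((-1*(-14) + 41*(-62)) - 2787) = sqrt((14 - 2542) - 2787) = sqrt(-2528 - 2787) = sqrt(-5315) = I*sqrt(5315)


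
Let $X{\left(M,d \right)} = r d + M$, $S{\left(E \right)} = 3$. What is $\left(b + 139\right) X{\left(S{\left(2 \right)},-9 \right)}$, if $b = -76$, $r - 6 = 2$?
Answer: $-4347$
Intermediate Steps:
$r = 8$ ($r = 6 + 2 = 8$)
$X{\left(M,d \right)} = M + 8 d$ ($X{\left(M,d \right)} = 8 d + M = M + 8 d$)
$\left(b + 139\right) X{\left(S{\left(2 \right)},-9 \right)} = \left(-76 + 139\right) \left(3 + 8 \left(-9\right)\right) = 63 \left(3 - 72\right) = 63 \left(-69\right) = -4347$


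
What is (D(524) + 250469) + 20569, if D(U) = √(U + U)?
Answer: 271038 + 2*√262 ≈ 2.7107e+5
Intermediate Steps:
D(U) = √2*√U (D(U) = √(2*U) = √2*√U)
(D(524) + 250469) + 20569 = (√2*√524 + 250469) + 20569 = (√2*(2*√131) + 250469) + 20569 = (2*√262 + 250469) + 20569 = (250469 + 2*√262) + 20569 = 271038 + 2*√262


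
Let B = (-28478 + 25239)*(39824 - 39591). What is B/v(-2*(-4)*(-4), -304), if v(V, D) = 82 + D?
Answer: 754687/222 ≈ 3399.5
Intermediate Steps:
B = -754687 (B = -3239*233 = -754687)
B/v(-2*(-4)*(-4), -304) = -754687/(82 - 304) = -754687/(-222) = -754687*(-1/222) = 754687/222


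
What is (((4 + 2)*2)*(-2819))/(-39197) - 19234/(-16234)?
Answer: 651539425/318162049 ≈ 2.0478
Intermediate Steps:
(((4 + 2)*2)*(-2819))/(-39197) - 19234/(-16234) = ((6*2)*(-2819))*(-1/39197) - 19234*(-1/16234) = (12*(-2819))*(-1/39197) + 9617/8117 = -33828*(-1/39197) + 9617/8117 = 33828/39197 + 9617/8117 = 651539425/318162049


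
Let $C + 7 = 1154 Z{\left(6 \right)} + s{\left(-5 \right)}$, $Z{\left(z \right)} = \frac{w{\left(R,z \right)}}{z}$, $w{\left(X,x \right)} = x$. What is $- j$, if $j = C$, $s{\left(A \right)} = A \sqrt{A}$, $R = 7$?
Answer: $-1147 + 5 i \sqrt{5} \approx -1147.0 + 11.18 i$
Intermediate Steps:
$Z{\left(z \right)} = 1$ ($Z{\left(z \right)} = \frac{z}{z} = 1$)
$s{\left(A \right)} = A^{\frac{3}{2}}$
$C = 1147 - 5 i \sqrt{5}$ ($C = -7 + \left(1154 \cdot 1 + \left(-5\right)^{\frac{3}{2}}\right) = -7 + \left(1154 - 5 i \sqrt{5}\right) = 1147 - 5 i \sqrt{5} \approx 1147.0 - 11.18 i$)
$j = 1147 - 5 i \sqrt{5} \approx 1147.0 - 11.18 i$
$- j = - (1147 - 5 i \sqrt{5}) = -1147 + 5 i \sqrt{5}$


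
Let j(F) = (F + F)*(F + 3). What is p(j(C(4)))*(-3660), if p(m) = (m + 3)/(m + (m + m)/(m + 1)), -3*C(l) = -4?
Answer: -103395/26 ≈ -3976.7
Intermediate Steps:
C(l) = 4/3 (C(l) = -⅓*(-4) = 4/3)
j(F) = 2*F*(3 + F) (j(F) = (2*F)*(3 + F) = 2*F*(3 + F))
p(m) = (3 + m)/(m + 2*m/(1 + m)) (p(m) = (3 + m)/(m + (2*m)/(1 + m)) = (3 + m)/(m + 2*m/(1 + m)))
p(j(C(4)))*(-3660) = ((1 + 2*(4/3)*(3 + 4/3))/((2*(4/3)*(3 + 4/3))))*(-3660) = ((1 + 2*(4/3)*(13/3))/((2*(4/3)*(13/3))))*(-3660) = ((1 + 104/9)/(104/9))*(-3660) = ((9/104)*(113/9))*(-3660) = (113/104)*(-3660) = -103395/26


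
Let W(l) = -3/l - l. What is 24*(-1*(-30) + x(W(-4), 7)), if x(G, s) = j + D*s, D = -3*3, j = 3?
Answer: -720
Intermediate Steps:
W(l) = -l - 3/l
D = -9
x(G, s) = 3 - 9*s
24*(-1*(-30) + x(W(-4), 7)) = 24*(-1*(-30) + (3 - 9*7)) = 24*(30 + (3 - 63)) = 24*(30 - 60) = 24*(-30) = -720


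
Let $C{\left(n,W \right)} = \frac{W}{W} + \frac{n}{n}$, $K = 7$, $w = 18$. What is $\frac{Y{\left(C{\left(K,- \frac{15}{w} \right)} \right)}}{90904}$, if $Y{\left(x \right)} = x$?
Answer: $\frac{1}{45452} \approx 2.2001 \cdot 10^{-5}$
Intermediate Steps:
$C{\left(n,W \right)} = 2$ ($C{\left(n,W \right)} = 1 + 1 = 2$)
$\frac{Y{\left(C{\left(K,- \frac{15}{w} \right)} \right)}}{90904} = \frac{2}{90904} = 2 \cdot \frac{1}{90904} = \frac{1}{45452}$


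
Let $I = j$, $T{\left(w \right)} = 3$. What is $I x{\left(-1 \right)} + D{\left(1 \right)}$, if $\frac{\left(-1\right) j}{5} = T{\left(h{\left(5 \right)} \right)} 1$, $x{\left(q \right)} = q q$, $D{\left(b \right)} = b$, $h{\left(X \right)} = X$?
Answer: $-14$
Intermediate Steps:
$x{\left(q \right)} = q^{2}$
$j = -15$ ($j = - 5 \cdot 3 \cdot 1 = \left(-5\right) 3 = -15$)
$I = -15$
$I x{\left(-1 \right)} + D{\left(1 \right)} = - 15 \left(-1\right)^{2} + 1 = \left(-15\right) 1 + 1 = -15 + 1 = -14$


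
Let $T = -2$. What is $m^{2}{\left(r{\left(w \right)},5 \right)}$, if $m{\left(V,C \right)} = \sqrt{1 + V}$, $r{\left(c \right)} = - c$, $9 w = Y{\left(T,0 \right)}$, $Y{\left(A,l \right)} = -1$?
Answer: $\frac{10}{9} \approx 1.1111$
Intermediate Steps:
$w = - \frac{1}{9}$ ($w = \frac{1}{9} \left(-1\right) = - \frac{1}{9} \approx -0.11111$)
$m^{2}{\left(r{\left(w \right)},5 \right)} = \left(\sqrt{1 - - \frac{1}{9}}\right)^{2} = \left(\sqrt{1 + \frac{1}{9}}\right)^{2} = \left(\sqrt{\frac{10}{9}}\right)^{2} = \left(\frac{\sqrt{10}}{3}\right)^{2} = \frac{10}{9}$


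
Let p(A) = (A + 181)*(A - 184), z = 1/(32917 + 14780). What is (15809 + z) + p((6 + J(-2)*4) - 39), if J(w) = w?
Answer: -748413626/47697 ≈ -15691.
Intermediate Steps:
z = 1/47697 ≈ 2.0966e-5
p(A) = (-184 + A)*(181 + A) (p(A) = (181 + A)*(-184 + A) = (-184 + A)*(181 + A))
(15809 + z) + p((6 + J(-2)*4) - 39) = (15809 + 1/47697) + (-33304 + ((6 - 2*4) - 39)² - 3*((6 - 2*4) - 39)) = 754041874/47697 + (-33304 + ((6 - 8) - 39)² - 3*((6 - 8) - 39)) = 754041874/47697 + (-33304 + (-2 - 39)² - 3*(-2 - 39)) = 754041874/47697 + (-33304 + (-41)² - 3*(-41)) = 754041874/47697 + (-33304 + 1681 + 123) = 754041874/47697 - 31500 = -748413626/47697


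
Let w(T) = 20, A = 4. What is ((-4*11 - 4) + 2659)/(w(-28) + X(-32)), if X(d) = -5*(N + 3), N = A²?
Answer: -2611/75 ≈ -34.813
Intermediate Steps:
N = 16 (N = 4² = 16)
X(d) = -95 (X(d) = -5*(16 + 3) = -5*19 = -95)
((-4*11 - 4) + 2659)/(w(-28) + X(-32)) = ((-4*11 - 4) + 2659)/(20 - 95) = ((-44 - 4) + 2659)/(-75) = (-48 + 2659)*(-1/75) = 2611*(-1/75) = -2611/75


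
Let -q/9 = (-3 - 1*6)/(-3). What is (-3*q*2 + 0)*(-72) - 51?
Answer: -11715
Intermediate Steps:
q = -27 (q = -9*(-3 - 1*6)/(-3) = -9*(-3 - 6)*(-1)/3 = -(-81)*(-1)/3 = -9*3 = -27)
(-3*q*2 + 0)*(-72) - 51 = (-3*(-27)*2 + 0)*(-72) - 51 = (81*2 + 0)*(-72) - 51 = (162 + 0)*(-72) - 51 = 162*(-72) - 51 = -11664 - 51 = -11715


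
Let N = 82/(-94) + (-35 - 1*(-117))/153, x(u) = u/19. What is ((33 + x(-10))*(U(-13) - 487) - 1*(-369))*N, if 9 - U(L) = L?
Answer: 225687862/45543 ≈ 4955.5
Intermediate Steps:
U(L) = 9 - L
x(u) = u/19 (x(u) = u*(1/19) = u/19)
N = -2419/7191 (N = 82*(-1/94) + (-35 + 117)*(1/153) = -41/47 + 82*(1/153) = -41/47 + 82/153 = -2419/7191 ≈ -0.33639)
((33 + x(-10))*(U(-13) - 487) - 1*(-369))*N = ((33 + (1/19)*(-10))*((9 - 1*(-13)) - 487) - 1*(-369))*(-2419/7191) = ((33 - 10/19)*((9 + 13) - 487) + 369)*(-2419/7191) = (617*(22 - 487)/19 + 369)*(-2419/7191) = ((617/19)*(-465) + 369)*(-2419/7191) = (-286905/19 + 369)*(-2419/7191) = -279894/19*(-2419/7191) = 225687862/45543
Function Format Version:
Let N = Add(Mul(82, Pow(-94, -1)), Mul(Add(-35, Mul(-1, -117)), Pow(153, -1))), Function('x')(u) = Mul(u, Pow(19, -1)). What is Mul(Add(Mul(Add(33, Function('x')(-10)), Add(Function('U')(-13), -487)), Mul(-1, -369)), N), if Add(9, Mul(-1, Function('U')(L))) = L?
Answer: Rational(225687862, 45543) ≈ 4955.5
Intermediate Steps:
Function('U')(L) = Add(9, Mul(-1, L))
Function('x')(u) = Mul(Rational(1, 19), u) (Function('x')(u) = Mul(u, Rational(1, 19)) = Mul(Rational(1, 19), u))
N = Rational(-2419, 7191) (N = Add(Mul(82, Rational(-1, 94)), Mul(Add(-35, 117), Rational(1, 153))) = Add(Rational(-41, 47), Mul(82, Rational(1, 153))) = Add(Rational(-41, 47), Rational(82, 153)) = Rational(-2419, 7191) ≈ -0.33639)
Mul(Add(Mul(Add(33, Function('x')(-10)), Add(Function('U')(-13), -487)), Mul(-1, -369)), N) = Mul(Add(Mul(Add(33, Mul(Rational(1, 19), -10)), Add(Add(9, Mul(-1, -13)), -487)), Mul(-1, -369)), Rational(-2419, 7191)) = Mul(Add(Mul(Add(33, Rational(-10, 19)), Add(Add(9, 13), -487)), 369), Rational(-2419, 7191)) = Mul(Add(Mul(Rational(617, 19), Add(22, -487)), 369), Rational(-2419, 7191)) = Mul(Add(Mul(Rational(617, 19), -465), 369), Rational(-2419, 7191)) = Mul(Add(Rational(-286905, 19), 369), Rational(-2419, 7191)) = Mul(Rational(-279894, 19), Rational(-2419, 7191)) = Rational(225687862, 45543)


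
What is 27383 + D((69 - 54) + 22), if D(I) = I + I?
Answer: 27457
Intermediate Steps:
D(I) = 2*I
27383 + D((69 - 54) + 22) = 27383 + 2*((69 - 54) + 22) = 27383 + 2*(15 + 22) = 27383 + 2*37 = 27383 + 74 = 27457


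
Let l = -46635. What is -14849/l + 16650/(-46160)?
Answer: -9104291/215267160 ≈ -0.042293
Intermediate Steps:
-14849/l + 16650/(-46160) = -14849/(-46635) + 16650/(-46160) = -14849*(-1/46635) + 16650*(-1/46160) = 14849/46635 - 1665/4616 = -9104291/215267160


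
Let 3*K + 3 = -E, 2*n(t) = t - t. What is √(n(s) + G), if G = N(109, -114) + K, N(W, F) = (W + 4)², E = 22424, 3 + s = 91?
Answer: 2*√11910/3 ≈ 72.755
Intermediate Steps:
s = 88 (s = -3 + 91 = 88)
n(t) = 0 (n(t) = (t - t)/2 = (½)*0 = 0)
N(W, F) = (4 + W)²
K = -22427/3 (K = -1 + (-1*22424)/3 = -1 + (⅓)*(-22424) = -1 - 22424/3 = -22427/3 ≈ -7475.7)
G = 15880/3 (G = (4 + 109)² - 22427/3 = 113² - 22427/3 = 12769 - 22427/3 = 15880/3 ≈ 5293.3)
√(n(s) + G) = √(0 + 15880/3) = √(15880/3) = 2*√11910/3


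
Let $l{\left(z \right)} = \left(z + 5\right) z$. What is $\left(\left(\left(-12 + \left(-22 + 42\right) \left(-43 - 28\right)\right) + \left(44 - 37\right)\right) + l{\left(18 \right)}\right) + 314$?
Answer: $-697$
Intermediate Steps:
$l{\left(z \right)} = z \left(5 + z\right)$ ($l{\left(z \right)} = \left(5 + z\right) z = z \left(5 + z\right)$)
$\left(\left(\left(-12 + \left(-22 + 42\right) \left(-43 - 28\right)\right) + \left(44 - 37\right)\right) + l{\left(18 \right)}\right) + 314 = \left(\left(\left(-12 + \left(-22 + 42\right) \left(-43 - 28\right)\right) + \left(44 - 37\right)\right) + 18 \left(5 + 18\right)\right) + 314 = \left(\left(\left(-12 + 20 \left(-71\right)\right) + 7\right) + 18 \cdot 23\right) + 314 = \left(\left(\left(-12 - 1420\right) + 7\right) + 414\right) + 314 = \left(\left(-1432 + 7\right) + 414\right) + 314 = \left(-1425 + 414\right) + 314 = -1011 + 314 = -697$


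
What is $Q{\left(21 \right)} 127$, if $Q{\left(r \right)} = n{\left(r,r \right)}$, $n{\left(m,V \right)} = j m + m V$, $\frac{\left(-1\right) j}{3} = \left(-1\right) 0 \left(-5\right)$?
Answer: $56007$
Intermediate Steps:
$j = 0$ ($j = - 3 \left(-1\right) 0 \left(-5\right) = - 3 \cdot 0 \left(-5\right) = \left(-3\right) 0 = 0$)
$n{\left(m,V \right)} = V m$ ($n{\left(m,V \right)} = 0 m + m V = 0 + V m = V m$)
$Q{\left(r \right)} = r^{2}$ ($Q{\left(r \right)} = r r = r^{2}$)
$Q{\left(21 \right)} 127 = 21^{2} \cdot 127 = 441 \cdot 127 = 56007$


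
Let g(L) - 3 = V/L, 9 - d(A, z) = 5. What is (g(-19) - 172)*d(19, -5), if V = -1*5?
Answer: -12824/19 ≈ -674.95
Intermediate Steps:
d(A, z) = 4 (d(A, z) = 9 - 1*5 = 9 - 5 = 4)
V = -5
g(L) = 3 - 5/L
(g(-19) - 172)*d(19, -5) = ((3 - 5/(-19)) - 172)*4 = ((3 - 5*(-1/19)) - 172)*4 = ((3 + 5/19) - 172)*4 = (62/19 - 172)*4 = -3206/19*4 = -12824/19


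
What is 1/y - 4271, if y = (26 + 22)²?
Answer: -9840383/2304 ≈ -4271.0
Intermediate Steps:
y = 2304 (y = 48² = 2304)
1/y - 4271 = 1/2304 - 4271 = -9840383/2304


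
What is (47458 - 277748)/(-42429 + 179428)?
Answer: -230290/136999 ≈ -1.6810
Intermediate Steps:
(47458 - 277748)/(-42429 + 179428) = -230290/136999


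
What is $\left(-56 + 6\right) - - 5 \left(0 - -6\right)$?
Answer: $-20$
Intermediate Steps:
$\left(-56 + 6\right) - - 5 \left(0 - -6\right) = -50 - - 5 \left(0 + 6\right) = -50 - \left(-5\right) 6 = -50 - -30 = -50 + 30 = -20$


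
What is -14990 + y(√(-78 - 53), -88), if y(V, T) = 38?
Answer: -14952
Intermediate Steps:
-14990 + y(√(-78 - 53), -88) = -14990 + 38 = -14952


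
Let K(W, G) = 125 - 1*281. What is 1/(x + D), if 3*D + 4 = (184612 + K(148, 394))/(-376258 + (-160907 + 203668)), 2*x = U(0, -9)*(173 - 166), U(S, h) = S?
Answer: -333497/506148 ≈ -0.65889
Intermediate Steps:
K(W, G) = -156 (K(W, G) = 125 - 281 = -156)
x = 0 (x = (0*(173 - 166))/2 = (0*7)/2 = (½)*0 = 0)
D = -506148/333497 (D = -4/3 + ((184612 - 156)/(-376258 + (-160907 + 203668)))/3 = -4/3 + (184456/(-376258 + 42761))/3 = -4/3 + (184456/(-333497))/3 = -4/3 + (184456*(-1/333497))/3 = -4/3 + (⅓)*(-184456/333497) = -4/3 - 184456/1000491 = -506148/333497 ≈ -1.5177)
1/(x + D) = 1/(0 - 506148/333497) = 1/(-506148/333497) = -333497/506148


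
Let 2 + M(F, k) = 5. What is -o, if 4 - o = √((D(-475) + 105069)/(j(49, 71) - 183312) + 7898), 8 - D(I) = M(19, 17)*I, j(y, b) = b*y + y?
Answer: -4 + √14650038605/1362 ≈ 84.867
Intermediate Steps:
M(F, k) = 3 (M(F, k) = -2 + 5 = 3)
j(y, b) = y + b*y
D(I) = 8 - 3*I
o = 4 - √14650038605/1362 (o = 4 - √(((8 - 3*(-475)) + 105069)/(49*(1 + 71) - 183312) + 7898) = 4 - √(((8 + 1425) + 105069)/(49*72 - 183312) + 7898) = 4 - √((1433 + 105069)/(3528 - 183312) + 7898) = 4 - √(106502/(-179784) + 7898) = 4 - √(106502*(-1/179784) + 7898) = 4 - √(-4841/8172 + 7898) = 4 - √(64537615/8172) = 4 - √14650038605/1362 ≈ -84.867)
-o = -(4 - √14650038605/1362) = -4 + √14650038605/1362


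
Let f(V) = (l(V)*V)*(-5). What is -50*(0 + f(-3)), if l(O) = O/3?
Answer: 750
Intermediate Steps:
l(O) = O/3 (l(O) = O*(⅓) = O/3)
f(V) = -5*V²/3 (f(V) = ((V/3)*V)*(-5) = (V²/3)*(-5) = -5*V²/3)
-50*(0 + f(-3)) = -50*(0 - 5/3*(-3)²) = -50*(0 - 5/3*9) = -50*(0 - 15) = -50*(-15) = 750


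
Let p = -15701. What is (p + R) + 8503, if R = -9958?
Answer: -17156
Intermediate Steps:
(p + R) + 8503 = (-15701 - 9958) + 8503 = -25659 + 8503 = -17156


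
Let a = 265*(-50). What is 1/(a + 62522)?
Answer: 1/49272 ≈ 2.0295e-5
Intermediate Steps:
a = -13250
1/(a + 62522) = 1/(-13250 + 62522) = 1/49272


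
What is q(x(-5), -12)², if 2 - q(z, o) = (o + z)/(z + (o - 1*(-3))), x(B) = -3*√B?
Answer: (I + 4*√5)/(2*(-2*I + 3*√5)) ≈ 0.59184 + 0.25099*I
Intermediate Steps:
q(z, o) = 2 - (o + z)/(3 + o + z) (q(z, o) = 2 - (o + z)/(z + (o - 1*(-3))) = 2 - (o + z)/(z + (o + 3)) = 2 - (o + z)/(z + (3 + o)) = 2 - (o + z)/(3 + o + z))
q(x(-5), -12)² = ((6 - 12 - 3*I*√5)/(3 - 12 - 3*I*√5))² = ((-6 - 3*I*√5)/(-9 - 3*I*√5))² = (-6 - 3*I*√5)²/(-9 - 3*I*√5)²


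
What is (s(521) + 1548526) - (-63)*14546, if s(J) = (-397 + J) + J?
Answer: 2465569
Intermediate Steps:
s(J) = -397 + 2*J
(s(521) + 1548526) - (-63)*14546 = ((-397 + 2*521) + 1548526) - (-63)*14546 = ((-397 + 1042) + 1548526) - 1*(-916398) = (645 + 1548526) + 916398 = 1549171 + 916398 = 2465569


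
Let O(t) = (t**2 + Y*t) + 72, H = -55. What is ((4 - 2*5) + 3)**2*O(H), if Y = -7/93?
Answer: 865218/31 ≈ 27910.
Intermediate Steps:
Y = -7/93 (Y = -7*1/93 = -7/93 ≈ -0.075269)
O(t) = 72 + t**2 - 7*t/93 (O(t) = (t**2 - 7*t/93) + 72 = 72 + t**2 - 7*t/93)
((4 - 2*5) + 3)**2*O(H) = ((4 - 2*5) + 3)**2*(72 + (-55)**2 - 7/93*(-55)) = ((4 - 10) + 3)**2*(72 + 3025 + 385/93) = (-6 + 3)**2*(288406/93) = (-3)**2*(288406/93) = 9*(288406/93) = 865218/31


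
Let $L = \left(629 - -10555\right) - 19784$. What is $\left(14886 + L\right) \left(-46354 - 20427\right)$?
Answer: $-419785366$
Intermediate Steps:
$L = -8600$ ($L = \left(629 + 10555\right) - 19784 = 11184 - 19784 = -8600$)
$\left(14886 + L\right) \left(-46354 - 20427\right) = \left(14886 - 8600\right) \left(-46354 - 20427\right) = 6286 \left(-66781\right) = -419785366$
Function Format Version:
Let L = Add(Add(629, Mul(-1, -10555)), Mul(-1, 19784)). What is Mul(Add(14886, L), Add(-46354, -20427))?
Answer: -419785366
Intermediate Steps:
L = -8600 (L = Add(Add(629, 10555), -19784) = Add(11184, -19784) = -8600)
Mul(Add(14886, L), Add(-46354, -20427)) = Mul(Add(14886, -8600), Add(-46354, -20427)) = Mul(6286, -66781) = -419785366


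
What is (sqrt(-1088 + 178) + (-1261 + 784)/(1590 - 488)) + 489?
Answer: 538401/1102 + I*sqrt(910) ≈ 488.57 + 30.166*I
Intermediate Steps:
(sqrt(-1088 + 178) + (-1261 + 784)/(1590 - 488)) + 489 = (sqrt(-910) - 477/1102) + 489 = (I*sqrt(910) - 477*1/1102) + 489 = (I*sqrt(910) - 477/1102) + 489 = (-477/1102 + I*sqrt(910)) + 489 = 538401/1102 + I*sqrt(910)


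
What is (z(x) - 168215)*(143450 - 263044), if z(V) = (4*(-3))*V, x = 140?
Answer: 20318422630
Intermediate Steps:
z(V) = -12*V
(z(x) - 168215)*(143450 - 263044) = (-12*140 - 168215)*(143450 - 263044) = (-1680 - 168215)*(-119594) = -169895*(-119594) = 20318422630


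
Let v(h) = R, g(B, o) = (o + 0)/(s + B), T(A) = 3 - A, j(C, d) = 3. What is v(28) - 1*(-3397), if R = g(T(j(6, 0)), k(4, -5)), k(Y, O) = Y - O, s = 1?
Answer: 3406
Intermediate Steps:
g(B, o) = o/(1 + B) (g(B, o) = (o + 0)/(1 + B) = o/(1 + B))
R = 9 (R = (4 - 1*(-5))/(1 + (3 - 1*3)) = (4 + 5)/(1 + (3 - 3)) = 9/(1 + 0) = 9/1 = 9*1 = 9)
v(h) = 9
v(28) - 1*(-3397) = 9 - 1*(-3397) = 9 + 3397 = 3406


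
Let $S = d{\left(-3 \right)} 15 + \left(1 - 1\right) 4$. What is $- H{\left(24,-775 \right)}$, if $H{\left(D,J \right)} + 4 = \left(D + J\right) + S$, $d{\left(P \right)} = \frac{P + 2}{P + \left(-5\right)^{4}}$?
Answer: $\frac{469625}{622} \approx 755.02$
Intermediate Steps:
$d{\left(P \right)} = \frac{2 + P}{625 + P}$ ($d{\left(P \right)} = \frac{2 + P}{P + 625} = \frac{2 + P}{625 + P}$)
$S = - \frac{15}{622}$ ($S = \frac{2 - 3}{625 - 3} \cdot 15 + \left(1 - 1\right) 4 = \frac{1}{622} \left(-1\right) 15 + 0 \cdot 4 = \frac{1}{622} \left(-1\right) 15 + 0 = \left(- \frac{1}{622}\right) 15 + 0 = - \frac{15}{622} + 0 = - \frac{15}{622} \approx -0.024116$)
$H{\left(D,J \right)} = - \frac{2503}{622} + D + J$ ($H{\left(D,J \right)} = -4 - \left(\frac{15}{622} - D - J\right) = -4 + \left(- \frac{15}{622} + D + J\right) = - \frac{2503}{622} + D + J$)
$- H{\left(24,-775 \right)} = - (- \frac{2503}{622} + 24 - 775) = \left(-1\right) \left(- \frac{469625}{622}\right) = \frac{469625}{622}$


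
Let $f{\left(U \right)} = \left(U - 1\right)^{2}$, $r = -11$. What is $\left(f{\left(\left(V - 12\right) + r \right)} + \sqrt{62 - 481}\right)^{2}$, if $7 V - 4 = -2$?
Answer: $\frac{758327117}{2401} + \frac{55112 i \sqrt{419}}{49} \approx 3.1584 \cdot 10^{5} + 23023.0 i$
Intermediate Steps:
$V = \frac{2}{7}$ ($V = \frac{4}{7} + \frac{1}{7} \left(-2\right) = \frac{4}{7} - \frac{2}{7} = \frac{2}{7} \approx 0.28571$)
$f{\left(U \right)} = \left(-1 + U\right)^{2}$
$\left(f{\left(\left(V - 12\right) + r \right)} + \sqrt{62 - 481}\right)^{2} = \left(\left(-1 + \left(\left(\frac{2}{7} - 12\right) - 11\right)\right)^{2} + \sqrt{62 - 481}\right)^{2} = \left(\left(-1 - \frac{159}{7}\right)^{2} + \sqrt{-419}\right)^{2} = \left(\left(-1 - \frac{159}{7}\right)^{2} + i \sqrt{419}\right)^{2} = \left(\left(- \frac{166}{7}\right)^{2} + i \sqrt{419}\right)^{2} = \left(\frac{27556}{49} + i \sqrt{419}\right)^{2}$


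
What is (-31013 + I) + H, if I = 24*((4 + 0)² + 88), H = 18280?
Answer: -10237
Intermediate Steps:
I = 2496 (I = 24*(4² + 88) = 24*(16 + 88) = 24*104 = 2496)
(-31013 + I) + H = (-31013 + 2496) + 18280 = -28517 + 18280 = -10237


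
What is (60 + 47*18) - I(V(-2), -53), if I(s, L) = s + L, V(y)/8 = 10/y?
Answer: 999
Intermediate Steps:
V(y) = 80/y (V(y) = 8*(10/y) = 80/y)
I(s, L) = L + s
(60 + 47*18) - I(V(-2), -53) = (60 + 47*18) - (-53 + 80/(-2)) = (60 + 846) - (-53 + 80*(-1/2)) = 906 - (-53 - 40) = 906 - 1*(-93) = 906 + 93 = 999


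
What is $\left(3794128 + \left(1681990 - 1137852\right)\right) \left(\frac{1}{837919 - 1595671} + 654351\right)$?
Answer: $\frac{1075533750703319483}{378876} \approx 2.8387 \cdot 10^{12}$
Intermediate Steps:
$\left(3794128 + \left(1681990 - 1137852\right)\right) \left(\frac{1}{837919 - 1595671} + 654351\right) = \left(3794128 + \left(1681990 - 1137852\right)\right) \left(\frac{1}{-757752} + 654351\right) = \left(3794128 + 544138\right) \left(- \frac{1}{757752} + 654351\right) = 4338266 \cdot \frac{495835778951}{757752} = \frac{1075533750703319483}{378876}$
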